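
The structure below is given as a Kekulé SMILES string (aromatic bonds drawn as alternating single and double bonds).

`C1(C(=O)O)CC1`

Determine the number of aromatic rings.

The SMILES encodes a three-membered saturated carbon ring.
The 3-membered ring has only sp³ atoms, so it is not fully conjugated — not aromatic (cyclopropane).

0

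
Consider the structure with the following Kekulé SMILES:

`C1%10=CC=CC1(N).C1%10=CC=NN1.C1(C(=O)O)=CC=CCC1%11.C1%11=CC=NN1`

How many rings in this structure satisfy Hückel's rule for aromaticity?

The SMILES encodes a five-membered carbon ring with two conjugated C=C double bonds and one sp³ carbon; a five-membered ring with two adjacent nitrogens (one bearing H, one in a double bond) and two double bonds; a six-membered carbon ring with two conjugated C=C double bonds and two sp³ carbons; a five-membered ring with two adjacent nitrogens (one bearing H, one in a double bond) and two double bonds.
The 5-membered ring has one sp³ carbon, so it is not fully conjugated — not aromatic (cyclopentadiene).
The 5-membered ring with two adjacent nitrogens (one N–H, one =N–) is fully conjugated (every ring atom contributes a p orbital); 2 ring double bonds (4 π electrons) plus a heteroatom lone pair (2) give 6 π electrons. 6 = 4(1)+2, so it is aromatic (pyrazole).
The 6-membered ring has two sp³ carbons, so it is not fully conjugated — not aromatic (1,3-cyclohexadiene).
The second 5-membered ring with two adjacent nitrogens (one N–H, one =N–) has a continuous p-orbital overlap around the ring; 2 ring double bonds (4 π electrons) plus a heteroatom lone pair (2) give 6 π electrons. 6 = 4(1)+2, so it is aromatic (pyrazole).
2 of the 4 rings are aromatic. Total: 2.

2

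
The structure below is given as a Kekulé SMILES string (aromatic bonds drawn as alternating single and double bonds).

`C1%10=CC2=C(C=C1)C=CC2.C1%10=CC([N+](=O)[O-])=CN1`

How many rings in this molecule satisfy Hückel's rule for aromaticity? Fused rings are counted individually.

The SMILES encodes a six-membered carbon ring with three alternating C=C double bonds, fused to a five-membered carbon ring containing one C=C double bond and one sp³ carbon; a five-membered ring of four carbons and one nitrogen bearing a hydrogen, with two C=C double bonds.
The 6-membered ring is planar and fully conjugated; 3 ring double bonds give 6 π electrons. Since 6 = 4n+2 (n=1), it is aromatic (benzene ring).
The 5-membered ring has one sp³ carbon, so it is not fully conjugated — not aromatic (cyclopentene ring).
The 5-membered ring with one N–H has a continuous p-orbital overlap around the ring; 2 ring double bonds (4 π electrons) plus a heteroatom lone pair (2) give 6 π electrons. 6 = 4(1)+2, so it is aromatic (pyrrole).
2 of the 3 rings are aromatic. Total: 2.

2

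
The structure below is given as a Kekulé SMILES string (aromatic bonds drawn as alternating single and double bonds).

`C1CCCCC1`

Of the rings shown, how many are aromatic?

0

The SMILES encodes a six-membered saturated carbon ring.
The 6-membered ring has only sp³ atoms, so it is not fully conjugated — not aromatic (cyclohexane).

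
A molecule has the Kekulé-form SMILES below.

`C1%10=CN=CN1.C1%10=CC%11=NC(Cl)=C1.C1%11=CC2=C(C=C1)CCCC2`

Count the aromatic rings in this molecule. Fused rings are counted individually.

The SMILES encodes a five-membered ring with nitrogens at positions 1 and 3 (one bearing H, one in a C=N bond) and two double bonds; a six-membered ring of five carbons and one nitrogen with three alternating double bonds; a six-membered carbon ring with three alternating C=C double bonds, fused to a saturated six-membered carbon ring.
The 5-membered ring with two nitrogens (one N–H, one =N–) is planar and fully conjugated; 2 ring double bonds (4 π electrons) plus a heteroatom lone pair (2) give 6 π electrons. 6 = 4(1)+2, so it is aromatic (imidazole).
The 6-membered ring with one nitrogen is planar and fully conjugated; 3 ring double bonds give 6 π electrons. That satisfies 4n+2 with n=1, so it is aromatic (pyridine).
The 6-membered ring has a continuous p-orbital overlap around the ring; 3 ring double bonds give 6 π electrons. 6 = 4(1)+2, so it is aromatic (benzene ring).
The second 6-membered ring has four sp³ carbons, so it is not fully conjugated — not aromatic (cyclohexane ring).
3 of the 4 rings are aromatic. Total: 3.

3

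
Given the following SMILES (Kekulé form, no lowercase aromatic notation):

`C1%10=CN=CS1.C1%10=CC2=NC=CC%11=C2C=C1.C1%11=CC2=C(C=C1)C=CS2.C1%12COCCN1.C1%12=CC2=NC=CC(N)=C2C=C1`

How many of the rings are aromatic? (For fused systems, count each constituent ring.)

The SMILES encodes a five-membered ring with a sulfur at position 1 and a nitrogen at position 3 (in a C=N bond), with two double bonds; two fused six-membered rings, each with three alternating double bonds; one ring is all carbon and the other has one ring nitrogen; a six-membered carbon ring with three alternating C=C double bonds, fused to a five-membered ring containing one sulfur and two C=C double bonds; a six-membered saturated ring with an oxygen and an N–H nitrogen at positions 1 and 4; two fused six-membered rings, each with three alternating double bonds; one ring is all carbon and the other has one ring nitrogen.
The 5-membered ring with one sulfur and one =N– is planar and fully conjugated; 2 ring double bonds (4 π electrons) plus a heteroatom lone pair (2) give 6 π electrons. That satisfies 4n+2 with n=1, so it is aromatic (thiazole).
The fused 6/6-membered bicyclic (with one nitrogen) is a single π system with 10 sp² atoms and 10 π electrons from ring double bonds. 10 = 4(2)+2, so the system is aromatic and both rings count as aromatic (quinoline).
The fused 6/5-membered bicyclic (with one sulfur) is a single π system with 9 sp² atoms and 10 π electrons from ring double bonds plus a heteroatom lone pair. 10 = 4(2)+2, so the system is aromatic and both rings count as aromatic (benzothiophene).
The 6-membered ring with one oxygen and one N–H (1,4) has only sp³ atoms, so it is not fully conjugated — not aromatic (morpholine).
The fused 6/6-membered bicyclic (with one nitrogen) is a single π system with 10 sp² atoms and 10 π electrons from ring double bonds. 10 = 4(2)+2, so the system is aromatic and both rings count as aromatic (quinoline).
7 of the 8 rings are aromatic. Total: 7.

7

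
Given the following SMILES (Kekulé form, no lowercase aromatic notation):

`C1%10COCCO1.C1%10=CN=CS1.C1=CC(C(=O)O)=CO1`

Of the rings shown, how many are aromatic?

The SMILES encodes a six-membered saturated ring with oxygens at positions 1 and 4; a five-membered ring with a sulfur at position 1 and a nitrogen at position 3 (in a C=N bond), with two double bonds; a five-membered ring of four carbons and one oxygen, with two C=C double bonds.
The 6-membered ring with two oxygens (1,4) has only sp³ atoms, so it is not fully conjugated — not aromatic (1,4-dioxane).
The 5-membered ring with one sulfur and one =N– is fully conjugated (every ring atom contributes a p orbital); 2 ring double bonds (4 π electrons) plus a heteroatom lone pair (2) give 6 π electrons. Since 6 = 4n+2 (n=1), it is aromatic (thiazole).
The 5-membered ring with one oxygen is fully conjugated (every ring atom contributes a p orbital); 2 ring double bonds (4 π electrons) plus a heteroatom lone pair (2) give 6 π electrons. 6 = 4(1)+2, so it is aromatic (furan).
2 of the 3 rings are aromatic. Total: 2.

2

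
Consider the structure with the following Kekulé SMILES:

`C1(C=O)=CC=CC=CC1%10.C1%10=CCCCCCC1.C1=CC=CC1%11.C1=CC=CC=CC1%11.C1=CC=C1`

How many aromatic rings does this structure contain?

0

The SMILES encodes a seven-membered carbon ring with three C=C double bonds and one sp³ carbon; an eight-membered carbon ring with one C=C double bond; a five-membered carbon ring with two conjugated C=C double bonds and one sp³ carbon; a seven-membered carbon ring with three C=C double bonds and one sp³ carbon; a four-membered carbon ring with two alternating C=C double bonds.
The 7-membered ring has one sp³ carbon, so it is not fully conjugated — not aromatic (cycloheptatriene).
The 8-membered ring has six sp³ carbons, so it is not fully conjugated — not aromatic (cyclooctene).
The 5-membered ring has one sp³ carbon, so it is not fully conjugated — not aromatic (cyclopentadiene).
The second 7-membered ring has one sp³ carbon, so it is not fully conjugated — not aromatic (cycloheptatriene).
The 4-membered ring has only sp² ring atoms; a planar conformation would have a fully conjugated π system of 4 electrons. But 4 = 4(1), which is 4n not 4n+2, so it is not aromatic (cyclobutadiene) — cyclobutadiene is antiaromatic and distorts to a rectangle.
None of the rings are aromatic. Total: 0.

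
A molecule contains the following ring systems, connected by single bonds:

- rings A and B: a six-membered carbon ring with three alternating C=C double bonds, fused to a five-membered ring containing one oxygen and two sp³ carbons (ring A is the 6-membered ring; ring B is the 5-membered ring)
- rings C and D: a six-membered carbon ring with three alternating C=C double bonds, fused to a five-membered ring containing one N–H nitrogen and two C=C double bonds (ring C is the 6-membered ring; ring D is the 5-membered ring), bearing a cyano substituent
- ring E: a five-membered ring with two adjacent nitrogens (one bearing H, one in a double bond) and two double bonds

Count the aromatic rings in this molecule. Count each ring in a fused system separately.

Ring A is planar and fully conjugated; 3 ring double bonds give 6 π electrons. 6 = 4(1)+2, so ring A is aromatic (benzene ring).
Ring B has two sp³ carbons, so it is not fully conjugated — not aromatic (oxolane ring).
Rings C and D form a fused bicyclic system (with one N–H) with 9 sp² atoms and 10 π electrons from ring double bonds plus a heteroatom lone pair. 10 = 4(2)+2, so the system is aromatic and both rings count as aromatic (indole).
Ring E is planar and fully conjugated; 2 ring double bonds (4 π electrons) plus a heteroatom lone pair (2) give 6 π electrons. 6 = 4(1)+2, so ring E is aromatic (pyrazole).
Aromatic: A, C, D, E. Total: 4.

4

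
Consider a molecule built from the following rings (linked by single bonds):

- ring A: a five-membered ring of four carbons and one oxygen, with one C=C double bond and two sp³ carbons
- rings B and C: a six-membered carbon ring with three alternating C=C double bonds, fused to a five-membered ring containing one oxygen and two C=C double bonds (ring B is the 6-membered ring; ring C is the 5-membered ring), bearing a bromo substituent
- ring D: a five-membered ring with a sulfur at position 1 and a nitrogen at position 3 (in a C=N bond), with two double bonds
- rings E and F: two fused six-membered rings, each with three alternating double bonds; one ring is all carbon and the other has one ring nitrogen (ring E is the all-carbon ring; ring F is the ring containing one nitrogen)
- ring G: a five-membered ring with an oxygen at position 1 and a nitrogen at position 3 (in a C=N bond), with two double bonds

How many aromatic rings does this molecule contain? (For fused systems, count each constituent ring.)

6

Ring A has two sp³ carbons, so it is not fully conjugated — not aromatic (2,3-dihydrofuran).
Rings B and C form a fused bicyclic system (with one oxygen) with 9 sp² atoms and 10 π electrons from ring double bonds plus a heteroatom lone pair. 10 = 4(2)+2, so the system is aromatic and both rings count as aromatic (benzofuran).
Ring D has a continuous p-orbital overlap around the ring; 2 ring double bonds (4 π electrons) plus a heteroatom lone pair (2) give 6 π electrons. That satisfies 4n+2 with n=1, so ring D is aromatic (thiazole).
Rings E and F form a fused bicyclic system (with one nitrogen) with 10 sp² atoms and 10 π electrons from ring double bonds. 10 = 4(2)+2, so the system is aromatic and both rings count as aromatic (quinoline).
Ring G has a continuous p-orbital overlap around the ring; 2 ring double bonds (4 π electrons) plus a heteroatom lone pair (2) give 6 π electrons. 6 = 4(1)+2, so ring G is aromatic (oxazole).
Aromatic: B, C, D, E, F, G. Total: 6.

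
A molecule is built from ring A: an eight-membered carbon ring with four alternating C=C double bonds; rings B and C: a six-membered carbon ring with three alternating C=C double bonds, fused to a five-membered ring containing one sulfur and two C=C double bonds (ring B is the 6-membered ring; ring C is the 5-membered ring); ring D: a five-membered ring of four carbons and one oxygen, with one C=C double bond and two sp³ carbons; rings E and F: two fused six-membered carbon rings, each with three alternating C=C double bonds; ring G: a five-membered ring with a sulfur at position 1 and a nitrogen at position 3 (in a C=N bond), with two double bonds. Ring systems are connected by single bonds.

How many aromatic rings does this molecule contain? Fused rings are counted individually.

Ring A has only sp² ring atoms; a planar conformation would have a fully conjugated π system of 8 electrons. But 8 = 4(2), which is 4n not 4n+2, so ring A is not aromatic (cyclooctatetraene) — cyclooctatetraene distorts into a non-planar tub to avoid antiaromaticity.
Rings B and C form a fused bicyclic system (with one sulfur) with 9 sp² atoms and 10 π electrons from ring double bonds plus a heteroatom lone pair. 10 = 4(2)+2, so the system is aromatic and both rings count as aromatic (benzothiophene).
Ring D has two sp³ carbons, so it is not fully conjugated — not aromatic (2,3-dihydrofuran).
Rings E and F form a fused bicyclic system with 10 sp² atoms and 10 π electrons from ring double bonds. 10 = 4(2)+2, so the system is aromatic and both rings count as aromatic (naphthalene).
Ring G is fully conjugated (every ring atom contributes a p orbital); 2 ring double bonds (4 π electrons) plus a heteroatom lone pair (2) give 6 π electrons. That satisfies 4n+2 with n=1, so ring G is aromatic (thiazole).
Aromatic: B, C, E, F, G. Total: 5.

5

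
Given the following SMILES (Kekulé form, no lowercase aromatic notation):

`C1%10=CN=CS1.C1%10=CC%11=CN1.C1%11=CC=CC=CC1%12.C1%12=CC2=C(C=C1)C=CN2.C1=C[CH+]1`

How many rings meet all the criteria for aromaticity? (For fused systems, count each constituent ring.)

The SMILES encodes a five-membered ring with a sulfur at position 1 and a nitrogen at position 3 (in a C=N bond), with two double bonds; a five-membered ring of four carbons and one nitrogen bearing a hydrogen, with two C=C double bonds; a seven-membered carbon ring with three C=C double bonds and one sp³ carbon; a six-membered carbon ring with three alternating C=C double bonds, fused to a five-membered ring containing one N–H nitrogen and two C=C double bonds; a three-membered all-carbon ring bearing a positive charge on one carbon, with one C=C double bond.
The 5-membered ring with one sulfur and one =N– has a continuous p-orbital overlap around the ring; 2 ring double bonds (4 π electrons) plus a heteroatom lone pair (2) give 6 π electrons. That satisfies 4n+2 with n=1, so it is aromatic (thiazole).
The 5-membered ring with one N–H is planar and fully conjugated; 2 ring double bonds (4 π electrons) plus a heteroatom lone pair (2) give 6 π electrons. 6 = 4(1)+2, so it is aromatic (pyrrole).
The 7-membered ring has one sp³ carbon, so it is not fully conjugated — not aromatic (cycloheptatriene).
The fused 6/5-membered bicyclic (with one N–H) is a single π system with 9 sp² atoms and 10 π electrons from ring double bonds plus a heteroatom lone pair. 10 = 4(2)+2, so the system is aromatic and both rings count as aromatic (indole).
The 3-membered ring has a continuous p-orbital overlap around the ring; 1 ring double bond (2 π electrons) plus the carbocation's empty p orbital (0, but keeps the ring conjugated) give 2 π electrons. 2 = 4(0)+2, so it is aromatic (cyclopropenyl cation).
5 of the 6 rings are aromatic. Total: 5.

5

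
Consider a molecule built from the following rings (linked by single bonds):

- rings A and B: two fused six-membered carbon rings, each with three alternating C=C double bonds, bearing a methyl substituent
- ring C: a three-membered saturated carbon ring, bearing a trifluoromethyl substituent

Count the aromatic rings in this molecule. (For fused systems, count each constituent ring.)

2

Rings A and B form a fused bicyclic system with 10 sp² atoms and 10 π electrons from ring double bonds. 10 = 4(2)+2, so the system is aromatic and both rings count as aromatic (naphthalene).
Ring C has only sp³ atoms, so it is not fully conjugated — not aromatic (cyclopropane).
Aromatic: A, B. Total: 2.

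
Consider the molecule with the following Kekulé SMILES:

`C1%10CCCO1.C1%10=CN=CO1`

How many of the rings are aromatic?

The SMILES encodes a five-membered saturated ring of four carbons and one oxygen; a five-membered ring with an oxygen at position 1 and a nitrogen at position 3 (in a C=N bond), with two double bonds.
The 5-membered ring with one oxygen has only sp³ atoms, so it is not fully conjugated — not aromatic (tetrahydrofuran).
The 5-membered ring with one oxygen and one =N– is planar and fully conjugated; 2 ring double bonds (4 π electrons) plus a heteroatom lone pair (2) give 6 π electrons. That satisfies 4n+2 with n=1, so it is aromatic (oxazole).
1 of the 2 rings is aromatic. Total: 1.

1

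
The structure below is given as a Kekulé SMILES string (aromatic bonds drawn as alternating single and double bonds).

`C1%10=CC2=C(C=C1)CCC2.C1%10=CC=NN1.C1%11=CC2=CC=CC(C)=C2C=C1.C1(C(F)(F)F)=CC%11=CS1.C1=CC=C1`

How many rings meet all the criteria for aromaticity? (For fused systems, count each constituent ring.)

The SMILES encodes a six-membered carbon ring with three alternating C=C double bonds, fused to a saturated five-membered carbon ring; a five-membered ring with two adjacent nitrogens (one bearing H, one in a double bond) and two double bonds; two fused six-membered carbon rings, each with three alternating C=C double bonds; a five-membered ring of four carbons and one sulfur, with two C=C double bonds; a four-membered carbon ring with two alternating C=C double bonds.
The 6-membered ring is planar and fully conjugated; 3 ring double bonds give 6 π electrons. 6 = 4(1)+2, so it is aromatic (benzene ring).
The 5-membered ring has three sp³ carbons, so it is not fully conjugated — not aromatic (cyclopentane ring).
The 5-membered ring with two adjacent nitrogens (one N–H, one =N–) is fully conjugated (every ring atom contributes a p orbital); 2 ring double bonds (4 π electrons) plus a heteroatom lone pair (2) give 6 π electrons. 6 = 4(1)+2, so it is aromatic (pyrazole).
The fused 6/6-membered bicyclic is a single π system with 10 sp² atoms and 10 π electrons from ring double bonds. 10 = 4(2)+2, so the system is aromatic and both rings count as aromatic (naphthalene).
The 5-membered ring with one sulfur is fully conjugated (every ring atom contributes a p orbital); 2 ring double bonds (4 π electrons) plus a heteroatom lone pair (2) give 6 π electrons. Since 6 = 4n+2 (n=1), it is aromatic (thiophene).
The 4-membered ring has only sp² ring atoms; a planar conformation would have a fully conjugated π system of 4 electrons. But 4 = 4(1), which is 4n not 4n+2, so it is not aromatic (cyclobutadiene) — cyclobutadiene is antiaromatic and distorts to a rectangle.
5 of the 7 rings are aromatic. Total: 5.

5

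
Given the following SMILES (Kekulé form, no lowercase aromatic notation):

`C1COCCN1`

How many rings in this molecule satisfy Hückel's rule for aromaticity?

0

The SMILES encodes a six-membered saturated ring with an oxygen and an N–H nitrogen at positions 1 and 4.
The 6-membered ring with one oxygen and one N–H (1,4) has only sp³ atoms, so it is not fully conjugated — not aromatic (morpholine).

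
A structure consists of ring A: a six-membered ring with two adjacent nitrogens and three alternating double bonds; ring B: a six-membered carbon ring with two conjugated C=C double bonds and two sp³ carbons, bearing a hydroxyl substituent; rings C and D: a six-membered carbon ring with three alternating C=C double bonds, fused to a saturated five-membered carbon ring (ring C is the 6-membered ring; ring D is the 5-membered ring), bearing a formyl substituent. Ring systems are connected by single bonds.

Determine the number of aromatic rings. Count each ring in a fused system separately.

2

Ring A is fully conjugated (every ring atom contributes a p orbital); 3 ring double bonds give 6 π electrons. That satisfies 4n+2 with n=1, so ring A is aromatic (pyridazine).
Ring B has two sp³ carbons, so it is not fully conjugated — not aromatic (1,3-cyclohexadiene).
Ring C is planar and fully conjugated; 3 ring double bonds give 6 π electrons. 6 = 4(1)+2, so ring C is aromatic (benzene ring).
Ring D has three sp³ carbons, so it is not fully conjugated — not aromatic (cyclopentane ring).
Aromatic: A, C. Total: 2.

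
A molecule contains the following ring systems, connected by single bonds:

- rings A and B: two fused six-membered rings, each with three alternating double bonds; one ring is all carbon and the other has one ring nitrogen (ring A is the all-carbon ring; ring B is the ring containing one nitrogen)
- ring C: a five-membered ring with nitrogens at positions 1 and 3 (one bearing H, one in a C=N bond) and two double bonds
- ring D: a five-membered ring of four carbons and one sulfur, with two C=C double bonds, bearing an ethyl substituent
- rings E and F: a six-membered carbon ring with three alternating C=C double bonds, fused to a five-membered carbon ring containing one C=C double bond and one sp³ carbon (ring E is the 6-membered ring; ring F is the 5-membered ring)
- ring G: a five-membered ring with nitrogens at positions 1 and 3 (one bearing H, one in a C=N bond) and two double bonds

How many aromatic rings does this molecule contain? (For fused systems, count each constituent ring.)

6

Rings A and B form a fused bicyclic system (with one nitrogen) with 10 sp² atoms and 10 π electrons from ring double bonds. 10 = 4(2)+2, so the system is aromatic and both rings count as aromatic (quinoline).
Ring C has a continuous p-orbital overlap around the ring; 2 ring double bonds (4 π electrons) plus a heteroatom lone pair (2) give 6 π electrons. Since 6 = 4n+2 (n=1), ring C is aromatic (imidazole).
Ring D is planar and fully conjugated; 2 ring double bonds (4 π electrons) plus a heteroatom lone pair (2) give 6 π electrons. That satisfies 4n+2 with n=1, so ring D is aromatic (thiophene).
Ring E has a continuous p-orbital overlap around the ring; 3 ring double bonds give 6 π electrons. Since 6 = 4n+2 (n=1), ring E is aromatic (benzene ring).
Ring F has one sp³ carbon, so it is not fully conjugated — not aromatic (cyclopentene ring).
Ring G is fully conjugated (every ring atom contributes a p orbital); 2 ring double bonds (4 π electrons) plus a heteroatom lone pair (2) give 6 π electrons. That satisfies 4n+2 with n=1, so ring G is aromatic (imidazole).
Aromatic: A, B, C, D, E, G. Total: 6.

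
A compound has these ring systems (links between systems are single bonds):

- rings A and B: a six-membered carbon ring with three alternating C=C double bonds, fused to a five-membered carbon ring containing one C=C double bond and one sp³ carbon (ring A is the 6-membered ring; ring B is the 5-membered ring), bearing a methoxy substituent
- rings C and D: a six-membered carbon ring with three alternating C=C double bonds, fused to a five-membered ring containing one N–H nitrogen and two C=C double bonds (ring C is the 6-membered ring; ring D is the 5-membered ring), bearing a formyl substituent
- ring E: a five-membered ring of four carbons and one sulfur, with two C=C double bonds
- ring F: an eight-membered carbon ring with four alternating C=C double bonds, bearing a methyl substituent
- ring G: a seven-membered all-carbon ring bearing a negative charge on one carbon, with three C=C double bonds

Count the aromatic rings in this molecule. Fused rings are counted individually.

Ring A has a continuous p-orbital overlap around the ring; 3 ring double bonds give 6 π electrons. 6 = 4(1)+2, so ring A is aromatic (benzene ring).
Ring B has one sp³ carbon, so it is not fully conjugated — not aromatic (cyclopentene ring).
Rings C and D form a fused bicyclic system (with one N–H) with 9 sp² atoms and 10 π electrons from ring double bonds plus a heteroatom lone pair. 10 = 4(2)+2, so the system is aromatic and both rings count as aromatic (indole).
Ring E is planar and fully conjugated; 2 ring double bonds (4 π electrons) plus a heteroatom lone pair (2) give 6 π electrons. 6 = 4(1)+2, so ring E is aromatic (thiophene).
Ring F has only sp² ring atoms; a planar conformation would have a fully conjugated π system of 8 electrons. But 8 = 4(2), which is 4n not 4n+2, so ring F is not aromatic (cyclooctatetraene) — cyclooctatetraene distorts into a non-planar tub to avoid antiaromaticity.
Ring G has only sp² ring atoms; a planar conformation would have a fully conjugated π system of 8 electrons. But 8 = 4(2), which is 4n not 4n+2, so ring G is not aromatic (cycloheptatrienyl anion).
Aromatic: A, C, D, E. Total: 4.

4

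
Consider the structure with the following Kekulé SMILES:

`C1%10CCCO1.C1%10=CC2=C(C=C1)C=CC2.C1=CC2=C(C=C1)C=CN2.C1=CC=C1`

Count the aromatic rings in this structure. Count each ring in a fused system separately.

The SMILES encodes a five-membered saturated ring of four carbons and one oxygen; a six-membered carbon ring with three alternating C=C double bonds, fused to a five-membered carbon ring containing one C=C double bond and one sp³ carbon; a six-membered carbon ring with three alternating C=C double bonds, fused to a five-membered ring containing one N–H nitrogen and two C=C double bonds; a four-membered carbon ring with two alternating C=C double bonds.
The 5-membered ring with one oxygen has only sp³ atoms, so it is not fully conjugated — not aromatic (tetrahydrofuran).
The 6-membered ring has a continuous p-orbital overlap around the ring; 3 ring double bonds give 6 π electrons. That satisfies 4n+2 with n=1, so it is aromatic (benzene ring).
The 5-membered ring has one sp³ carbon, so it is not fully conjugated — not aromatic (cyclopentene ring).
The fused 6/5-membered bicyclic (with one N–H) is a single π system with 9 sp² atoms and 10 π electrons from ring double bonds plus a heteroatom lone pair. 10 = 4(2)+2, so the system is aromatic and both rings count as aromatic (indole).
The 4-membered ring has only sp² ring atoms; a planar conformation would have a fully conjugated π system of 4 electrons. But 4 = 4(1), which is 4n not 4n+2, so it is not aromatic (cyclobutadiene) — cyclobutadiene is antiaromatic and distorts to a rectangle.
3 of the 6 rings are aromatic. Total: 3.

3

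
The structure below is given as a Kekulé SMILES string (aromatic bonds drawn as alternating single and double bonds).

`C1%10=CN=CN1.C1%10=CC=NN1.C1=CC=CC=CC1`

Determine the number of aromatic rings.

2

The SMILES encodes a five-membered ring with nitrogens at positions 1 and 3 (one bearing H, one in a C=N bond) and two double bonds; a five-membered ring with two adjacent nitrogens (one bearing H, one in a double bond) and two double bonds; a seven-membered carbon ring with three C=C double bonds and one sp³ carbon.
The 5-membered ring with two nitrogens (one N–H, one =N–) is fully conjugated (every ring atom contributes a p orbital); 2 ring double bonds (4 π electrons) plus a heteroatom lone pair (2) give 6 π electrons. 6 = 4(1)+2, so it is aromatic (imidazole).
The 5-membered ring with two adjacent nitrogens (one N–H, one =N–) is planar and fully conjugated; 2 ring double bonds (4 π electrons) plus a heteroatom lone pair (2) give 6 π electrons. Since 6 = 4n+2 (n=1), it is aromatic (pyrazole).
The 7-membered ring has one sp³ carbon, so it is not fully conjugated — not aromatic (cycloheptatriene).
2 of the 3 rings are aromatic. Total: 2.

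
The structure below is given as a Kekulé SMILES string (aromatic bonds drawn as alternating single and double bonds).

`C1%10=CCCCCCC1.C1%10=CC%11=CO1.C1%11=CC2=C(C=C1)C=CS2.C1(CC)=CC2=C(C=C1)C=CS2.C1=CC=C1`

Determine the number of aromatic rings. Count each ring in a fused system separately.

The SMILES encodes an eight-membered carbon ring with one C=C double bond; a five-membered ring of four carbons and one oxygen, with two C=C double bonds; a six-membered carbon ring with three alternating C=C double bonds, fused to a five-membered ring containing one sulfur and two C=C double bonds; a six-membered carbon ring with three alternating C=C double bonds, fused to a five-membered ring containing one sulfur and two C=C double bonds; a four-membered carbon ring with two alternating C=C double bonds.
The 8-membered ring has six sp³ carbons, so it is not fully conjugated — not aromatic (cyclooctene).
The 5-membered ring with one oxygen is fully conjugated (every ring atom contributes a p orbital); 2 ring double bonds (4 π electrons) plus a heteroatom lone pair (2) give 6 π electrons. That satisfies 4n+2 with n=1, so it is aromatic (furan).
The fused 6/5-membered bicyclic (with one sulfur) is a single π system with 9 sp² atoms and 10 π electrons from ring double bonds plus a heteroatom lone pair. 10 = 4(2)+2, so the system is aromatic and both rings count as aromatic (benzothiophene).
The fused 6/5-membered bicyclic (with one sulfur) is a single π system with 9 sp² atoms and 10 π electrons from ring double bonds plus a heteroatom lone pair. 10 = 4(2)+2, so the system is aromatic and both rings count as aromatic (benzothiophene).
The 4-membered ring has only sp² ring atoms; a planar conformation would have a fully conjugated π system of 4 electrons. But 4 = 4(1), which is 4n not 4n+2, so it is not aromatic (cyclobutadiene) — cyclobutadiene is antiaromatic and distorts to a rectangle.
5 of the 7 rings are aromatic. Total: 5.

5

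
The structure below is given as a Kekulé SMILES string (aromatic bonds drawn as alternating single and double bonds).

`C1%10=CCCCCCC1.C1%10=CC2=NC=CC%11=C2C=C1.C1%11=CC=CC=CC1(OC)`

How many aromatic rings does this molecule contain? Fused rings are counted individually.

2

The SMILES encodes an eight-membered carbon ring with one C=C double bond; two fused six-membered rings, each with three alternating double bonds; one ring is all carbon and the other has one ring nitrogen; a seven-membered carbon ring with three C=C double bonds and one sp³ carbon.
The 8-membered ring has six sp³ carbons, so it is not fully conjugated — not aromatic (cyclooctene).
The fused 6/6-membered bicyclic (with one nitrogen) is a single π system with 10 sp² atoms and 10 π electrons from ring double bonds. 10 = 4(2)+2, so the system is aromatic and both rings count as aromatic (quinoline).
The 7-membered ring has one sp³ carbon, so it is not fully conjugated — not aromatic (cycloheptatriene).
2 of the 4 rings are aromatic. Total: 2.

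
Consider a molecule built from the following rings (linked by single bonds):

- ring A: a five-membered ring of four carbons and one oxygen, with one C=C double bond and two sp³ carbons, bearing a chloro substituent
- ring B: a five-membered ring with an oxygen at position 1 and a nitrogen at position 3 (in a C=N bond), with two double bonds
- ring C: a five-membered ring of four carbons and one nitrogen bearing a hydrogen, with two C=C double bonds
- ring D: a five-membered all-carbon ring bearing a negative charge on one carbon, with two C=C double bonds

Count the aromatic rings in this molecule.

3

Ring A has two sp³ carbons, so it is not fully conjugated — not aromatic (2,3-dihydrofuran).
Ring B is fully conjugated (every ring atom contributes a p orbital); 2 ring double bonds (4 π electrons) plus a heteroatom lone pair (2) give 6 π electrons. Since 6 = 4n+2 (n=1), ring B is aromatic (oxazole).
Ring C is fully conjugated (every ring atom contributes a p orbital); 2 ring double bonds (4 π electrons) plus a heteroatom lone pair (2) give 6 π electrons. 6 = 4(1)+2, so ring C is aromatic (pyrrole).
Ring D has a continuous p-orbital overlap around the ring; 2 ring double bonds (4 π electrons) plus the carbanion lone pair (2) give 6 π electrons. Since 6 = 4n+2 (n=1), ring D is aromatic (cyclopentadienyl anion).
Aromatic: B, C, D. Total: 3.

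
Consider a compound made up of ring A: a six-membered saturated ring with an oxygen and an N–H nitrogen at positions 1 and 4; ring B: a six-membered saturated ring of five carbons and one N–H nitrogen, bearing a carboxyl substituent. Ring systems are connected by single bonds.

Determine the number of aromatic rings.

0

Ring A has only sp³ atoms, so it is not fully conjugated — not aromatic (morpholine).
Ring B has only sp³ atoms, so it is not fully conjugated — not aromatic (piperidine).
No ring is aromatic. Total: 0.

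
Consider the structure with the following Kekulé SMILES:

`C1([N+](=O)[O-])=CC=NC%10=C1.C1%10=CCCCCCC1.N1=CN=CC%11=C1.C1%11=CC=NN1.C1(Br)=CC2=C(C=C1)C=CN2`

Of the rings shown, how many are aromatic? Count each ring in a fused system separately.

5

The SMILES encodes a six-membered ring of five carbons and one nitrogen with three alternating double bonds; an eight-membered carbon ring with one C=C double bond; a six-membered ring with nitrogens at positions 1 and 3 and three alternating double bonds; a five-membered ring with two adjacent nitrogens (one bearing H, one in a double bond) and two double bonds; a six-membered carbon ring with three alternating C=C double bonds, fused to a five-membered ring containing one N–H nitrogen and two C=C double bonds.
The 6-membered ring with one nitrogen is fully conjugated (every ring atom contributes a p orbital); 3 ring double bonds give 6 π electrons. That satisfies 4n+2 with n=1, so it is aromatic (pyridine).
The 8-membered ring has six sp³ carbons, so it is not fully conjugated — not aromatic (cyclooctene).
The 6-membered ring with two nitrogens (1,3) is planar and fully conjugated; 3 ring double bonds give 6 π electrons. 6 = 4(1)+2, so it is aromatic (pyrimidine).
The 5-membered ring with two adjacent nitrogens (one N–H, one =N–) is fully conjugated (every ring atom contributes a p orbital); 2 ring double bonds (4 π electrons) plus a heteroatom lone pair (2) give 6 π electrons. That satisfies 4n+2 with n=1, so it is aromatic (pyrazole).
The fused 6/5-membered bicyclic (with one N–H) is a single π system with 9 sp² atoms and 10 π electrons from ring double bonds plus a heteroatom lone pair. 10 = 4(2)+2, so the system is aromatic and both rings count as aromatic (indole).
5 of the 6 rings are aromatic. Total: 5.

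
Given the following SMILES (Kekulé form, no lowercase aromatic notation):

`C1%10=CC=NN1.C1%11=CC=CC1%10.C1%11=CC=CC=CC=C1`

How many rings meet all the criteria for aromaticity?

1

The SMILES encodes a five-membered ring with two adjacent nitrogens (one bearing H, one in a double bond) and two double bonds; a five-membered carbon ring with two conjugated C=C double bonds and one sp³ carbon; an eight-membered carbon ring with four alternating C=C double bonds.
The 5-membered ring with two adjacent nitrogens (one N–H, one =N–) is planar and fully conjugated; 2 ring double bonds (4 π electrons) plus a heteroatom lone pair (2) give 6 π electrons. 6 = 4(1)+2, so it is aromatic (pyrazole).
The 5-membered ring has one sp³ carbon, so it is not fully conjugated — not aromatic (cyclopentadiene).
The 8-membered ring has only sp² ring atoms; a planar conformation would have a fully conjugated π system of 8 electrons. But 8 = 4(2), which is 4n not 4n+2, so it is not aromatic (cyclooctatetraene) — cyclooctatetraene distorts into a non-planar tub to avoid antiaromaticity.
1 of the 3 rings is aromatic. Total: 1.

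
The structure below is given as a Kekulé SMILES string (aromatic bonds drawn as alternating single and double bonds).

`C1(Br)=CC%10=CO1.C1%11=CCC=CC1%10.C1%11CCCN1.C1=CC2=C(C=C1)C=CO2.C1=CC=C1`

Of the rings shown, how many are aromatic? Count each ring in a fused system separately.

3

The SMILES encodes a five-membered ring of four carbons and one oxygen, with two C=C double bonds; a six-membered carbon ring with two isolated C=C double bonds and two sp³ carbons; a five-membered saturated ring of four carbons and one N–H nitrogen; a six-membered carbon ring with three alternating C=C double bonds, fused to a five-membered ring containing one oxygen and two C=C double bonds; a four-membered carbon ring with two alternating C=C double bonds.
The 5-membered ring with one oxygen is planar and fully conjugated; 2 ring double bonds (4 π electrons) plus a heteroatom lone pair (2) give 6 π electrons. That satisfies 4n+2 with n=1, so it is aromatic (furan).
The 6-membered ring has two sp³ carbons, so it is not fully conjugated — not aromatic (1,4-cyclohexadiene).
The 5-membered ring with one N–H has only sp³ atoms, so it is not fully conjugated — not aromatic (pyrrolidine).
The fused 6/5-membered bicyclic (with one oxygen) is a single π system with 9 sp² atoms and 10 π electrons from ring double bonds plus a heteroatom lone pair. 10 = 4(2)+2, so the system is aromatic and both rings count as aromatic (benzofuran).
The 4-membered ring has only sp² ring atoms; a planar conformation would have a fully conjugated π system of 4 electrons. But 4 = 4(1), which is 4n not 4n+2, so it is not aromatic (cyclobutadiene) — cyclobutadiene is antiaromatic and distorts to a rectangle.
3 of the 6 rings are aromatic. Total: 3.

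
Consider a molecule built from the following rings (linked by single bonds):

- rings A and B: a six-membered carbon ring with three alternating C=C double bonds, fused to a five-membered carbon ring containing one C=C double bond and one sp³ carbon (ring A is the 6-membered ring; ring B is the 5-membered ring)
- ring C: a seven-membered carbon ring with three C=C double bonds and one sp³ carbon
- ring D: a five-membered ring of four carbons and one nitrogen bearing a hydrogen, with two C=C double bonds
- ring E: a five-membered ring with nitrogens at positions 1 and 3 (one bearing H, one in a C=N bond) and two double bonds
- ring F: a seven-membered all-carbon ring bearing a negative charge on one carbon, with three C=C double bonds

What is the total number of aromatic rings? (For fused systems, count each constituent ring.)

3

Ring A is planar and fully conjugated; 3 ring double bonds give 6 π electrons. That satisfies 4n+2 with n=1, so ring A is aromatic (benzene ring).
Ring B has one sp³ carbon, so it is not fully conjugated — not aromatic (cyclopentene ring).
Ring C has one sp³ carbon, so it is not fully conjugated — not aromatic (cycloheptatriene).
Ring D is fully conjugated (every ring atom contributes a p orbital); 2 ring double bonds (4 π electrons) plus a heteroatom lone pair (2) give 6 π electrons. 6 = 4(1)+2, so ring D is aromatic (pyrrole).
Ring E is planar and fully conjugated; 2 ring double bonds (4 π electrons) plus a heteroatom lone pair (2) give 6 π electrons. Since 6 = 4n+2 (n=1), ring E is aromatic (imidazole).
Ring F has only sp² ring atoms; a planar conformation would have a fully conjugated π system of 8 electrons. But 8 = 4(2), which is 4n not 4n+2, so ring F is not aromatic (cycloheptatrienyl anion).
Aromatic: A, D, E. Total: 3.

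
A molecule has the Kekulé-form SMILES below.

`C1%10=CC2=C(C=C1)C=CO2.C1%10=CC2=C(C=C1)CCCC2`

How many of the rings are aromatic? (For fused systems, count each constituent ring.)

The SMILES encodes a six-membered carbon ring with three alternating C=C double bonds, fused to a five-membered ring containing one oxygen and two C=C double bonds; a six-membered carbon ring with three alternating C=C double bonds, fused to a saturated six-membered carbon ring.
The fused 6/5-membered bicyclic (with one oxygen) is a single π system with 9 sp² atoms and 10 π electrons from ring double bonds plus a heteroatom lone pair. 10 = 4(2)+2, so the system is aromatic and both rings count as aromatic (benzofuran).
The 6-membered ring is planar and fully conjugated; 3 ring double bonds give 6 π electrons. That satisfies 4n+2 with n=1, so it is aromatic (benzene ring).
The second 6-membered ring has four sp³ carbons, so it is not fully conjugated — not aromatic (cyclohexane ring).
3 of the 4 rings are aromatic. Total: 3.

3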